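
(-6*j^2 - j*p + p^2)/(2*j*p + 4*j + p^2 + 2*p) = (-3*j + p)/(p + 2)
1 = 1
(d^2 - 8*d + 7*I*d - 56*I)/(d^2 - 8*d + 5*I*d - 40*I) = (d + 7*I)/(d + 5*I)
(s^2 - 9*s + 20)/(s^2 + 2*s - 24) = (s - 5)/(s + 6)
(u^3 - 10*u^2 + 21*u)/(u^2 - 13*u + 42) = u*(u - 3)/(u - 6)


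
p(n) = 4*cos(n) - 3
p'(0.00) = 0.00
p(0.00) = 1.00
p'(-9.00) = 1.65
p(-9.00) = -6.64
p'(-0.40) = 1.56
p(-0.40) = 0.68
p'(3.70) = 2.12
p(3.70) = -6.39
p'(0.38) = -1.48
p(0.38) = 0.71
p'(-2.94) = 0.80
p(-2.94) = -6.92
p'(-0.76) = 2.76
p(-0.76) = -0.10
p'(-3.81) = -2.48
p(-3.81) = -6.14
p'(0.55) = -2.09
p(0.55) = 0.41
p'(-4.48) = -3.89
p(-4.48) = -3.92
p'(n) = -4*sin(n)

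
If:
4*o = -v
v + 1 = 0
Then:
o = 1/4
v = -1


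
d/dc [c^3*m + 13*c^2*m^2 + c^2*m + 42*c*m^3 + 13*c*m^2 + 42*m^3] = m*(3*c^2 + 26*c*m + 2*c + 42*m^2 + 13*m)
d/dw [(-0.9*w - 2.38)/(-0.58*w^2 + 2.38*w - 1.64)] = (-0.522*w^2 - 2.7608*w + 7.1404)/(0.3364*w^4 - 2.7608*w^3 + 7.5668*w^2 - 7.8064*w + 2.6896)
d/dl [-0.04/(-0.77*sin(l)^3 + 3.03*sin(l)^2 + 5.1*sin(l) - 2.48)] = (-0.0924*sin(l)^2 + 0.2424*sin(l) + 0.204)*cos(l)/(0.77*sin(l)^3 - 3.03*sin(l)^2 - 5.1*sin(l) + 2.48)^2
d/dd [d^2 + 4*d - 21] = 2*d + 4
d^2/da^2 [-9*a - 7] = 0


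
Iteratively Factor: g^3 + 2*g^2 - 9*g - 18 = (g + 2)*(g^2 - 9) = (g + 2)*(g + 3)*(g - 3)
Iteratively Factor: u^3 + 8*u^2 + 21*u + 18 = (u + 3)*(u^2 + 5*u + 6) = (u + 2)*(u + 3)*(u + 3)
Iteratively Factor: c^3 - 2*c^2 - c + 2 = (c + 1)*(c^2 - 3*c + 2) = (c - 1)*(c + 1)*(c - 2)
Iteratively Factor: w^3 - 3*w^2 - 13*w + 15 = (w - 5)*(w^2 + 2*w - 3) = (w - 5)*(w + 3)*(w - 1)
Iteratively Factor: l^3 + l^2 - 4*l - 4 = (l + 1)*(l^2 - 4) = (l - 2)*(l + 1)*(l + 2)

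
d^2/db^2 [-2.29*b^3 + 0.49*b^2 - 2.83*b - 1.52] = 0.98 - 13.74*b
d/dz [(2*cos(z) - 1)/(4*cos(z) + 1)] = -6*sin(z)/(4*cos(z) + 1)^2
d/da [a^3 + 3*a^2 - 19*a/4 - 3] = 3*a^2 + 6*a - 19/4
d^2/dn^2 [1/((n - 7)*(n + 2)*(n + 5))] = 6*(2*n^4 - 39*n^2 + 70*n + 507)/(n^9 - 117*n^7 - 210*n^6 + 4563*n^5 + 16380*n^4 - 44619*n^3 - 319410*n^2 - 573300*n - 343000)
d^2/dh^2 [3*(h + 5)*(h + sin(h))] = -3*(h + 5)*sin(h) + 6*cos(h) + 6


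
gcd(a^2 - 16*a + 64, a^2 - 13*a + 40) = a - 8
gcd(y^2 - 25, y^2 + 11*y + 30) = y + 5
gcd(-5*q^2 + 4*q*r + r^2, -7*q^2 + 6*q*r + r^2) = q - r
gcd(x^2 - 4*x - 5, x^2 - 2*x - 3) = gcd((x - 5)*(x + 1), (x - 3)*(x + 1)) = x + 1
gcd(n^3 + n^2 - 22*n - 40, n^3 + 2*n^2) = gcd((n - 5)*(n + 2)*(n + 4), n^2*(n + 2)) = n + 2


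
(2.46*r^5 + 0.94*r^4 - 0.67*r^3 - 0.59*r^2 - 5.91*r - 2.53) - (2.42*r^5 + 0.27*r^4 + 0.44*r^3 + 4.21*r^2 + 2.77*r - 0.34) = 0.04*r^5 + 0.67*r^4 - 1.11*r^3 - 4.8*r^2 - 8.68*r - 2.19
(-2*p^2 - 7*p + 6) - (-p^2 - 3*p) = -p^2 - 4*p + 6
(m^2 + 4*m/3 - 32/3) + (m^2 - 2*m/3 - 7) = 2*m^2 + 2*m/3 - 53/3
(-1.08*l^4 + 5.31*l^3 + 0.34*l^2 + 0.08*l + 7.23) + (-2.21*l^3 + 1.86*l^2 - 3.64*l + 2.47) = -1.08*l^4 + 3.1*l^3 + 2.2*l^2 - 3.56*l + 9.7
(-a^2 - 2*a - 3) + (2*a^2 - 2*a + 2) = a^2 - 4*a - 1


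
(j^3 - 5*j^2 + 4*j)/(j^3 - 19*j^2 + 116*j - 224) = j*(j - 1)/(j^2 - 15*j + 56)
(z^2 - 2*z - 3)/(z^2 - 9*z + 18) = (z + 1)/(z - 6)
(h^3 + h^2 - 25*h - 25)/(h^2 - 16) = (h^3 + h^2 - 25*h - 25)/(h^2 - 16)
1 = 1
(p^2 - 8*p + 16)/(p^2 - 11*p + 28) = (p - 4)/(p - 7)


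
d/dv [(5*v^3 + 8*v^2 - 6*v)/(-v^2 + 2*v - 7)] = (-5*v^4 + 20*v^3 - 95*v^2 - 112*v + 42)/(v^4 - 4*v^3 + 18*v^2 - 28*v + 49)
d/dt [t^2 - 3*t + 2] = 2*t - 3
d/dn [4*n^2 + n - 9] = 8*n + 1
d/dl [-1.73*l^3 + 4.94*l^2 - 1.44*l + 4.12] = -5.19*l^2 + 9.88*l - 1.44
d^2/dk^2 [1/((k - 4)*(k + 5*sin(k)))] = (5*(k - 4)^2*(k + 5*sin(k))*sin(k) + 2*(k - 4)^2*(5*cos(k) + 1)^2 + 2*(k + 5*sin(k))^2 + (k + 5*sin(k))*(2*k - 8)*(5*cos(k) + 1))/((k - 4)^3*(k + 5*sin(k))^3)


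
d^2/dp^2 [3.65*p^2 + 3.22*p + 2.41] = 7.30000000000000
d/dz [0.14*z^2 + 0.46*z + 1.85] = 0.28*z + 0.46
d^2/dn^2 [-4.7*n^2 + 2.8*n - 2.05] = -9.40000000000000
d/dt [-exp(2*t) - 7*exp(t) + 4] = (-2*exp(t) - 7)*exp(t)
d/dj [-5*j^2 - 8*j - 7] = -10*j - 8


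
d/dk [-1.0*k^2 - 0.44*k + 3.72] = -2.0*k - 0.44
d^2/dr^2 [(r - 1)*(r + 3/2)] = 2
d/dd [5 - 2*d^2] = -4*d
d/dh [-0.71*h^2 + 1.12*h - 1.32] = 1.12 - 1.42*h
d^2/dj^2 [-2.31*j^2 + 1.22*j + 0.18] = -4.62000000000000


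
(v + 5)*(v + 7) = v^2 + 12*v + 35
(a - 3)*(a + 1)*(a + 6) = a^3 + 4*a^2 - 15*a - 18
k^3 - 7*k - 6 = (k - 3)*(k + 1)*(k + 2)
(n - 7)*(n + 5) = n^2 - 2*n - 35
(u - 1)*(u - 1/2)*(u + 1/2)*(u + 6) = u^4 + 5*u^3 - 25*u^2/4 - 5*u/4 + 3/2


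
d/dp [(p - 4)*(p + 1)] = 2*p - 3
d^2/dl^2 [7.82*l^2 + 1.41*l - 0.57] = 15.6400000000000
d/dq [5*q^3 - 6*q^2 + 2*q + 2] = 15*q^2 - 12*q + 2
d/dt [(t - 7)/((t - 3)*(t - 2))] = (-t^2 + 14*t - 29)/(t^4 - 10*t^3 + 37*t^2 - 60*t + 36)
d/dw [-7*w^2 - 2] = -14*w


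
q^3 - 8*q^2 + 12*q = q*(q - 6)*(q - 2)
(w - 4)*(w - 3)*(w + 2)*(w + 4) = w^4 - w^3 - 22*w^2 + 16*w + 96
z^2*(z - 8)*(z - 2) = z^4 - 10*z^3 + 16*z^2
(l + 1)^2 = l^2 + 2*l + 1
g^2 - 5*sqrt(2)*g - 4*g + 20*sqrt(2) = (g - 4)*(g - 5*sqrt(2))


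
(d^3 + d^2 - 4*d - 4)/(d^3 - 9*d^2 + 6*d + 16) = (d + 2)/(d - 8)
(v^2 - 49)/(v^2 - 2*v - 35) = (v + 7)/(v + 5)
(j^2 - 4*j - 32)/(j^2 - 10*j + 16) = (j + 4)/(j - 2)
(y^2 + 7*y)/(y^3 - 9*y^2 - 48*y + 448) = y/(y^2 - 16*y + 64)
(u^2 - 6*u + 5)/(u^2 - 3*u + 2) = (u - 5)/(u - 2)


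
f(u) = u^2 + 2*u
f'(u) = 2*u + 2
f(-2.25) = 0.56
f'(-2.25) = -2.50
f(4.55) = 29.80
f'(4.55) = 11.10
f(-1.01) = -1.00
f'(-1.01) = -0.02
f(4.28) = 26.88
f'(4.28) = 10.56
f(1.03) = 3.12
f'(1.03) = 4.06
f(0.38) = 0.90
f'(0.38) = 2.76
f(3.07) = 15.56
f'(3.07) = 8.14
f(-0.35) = -0.58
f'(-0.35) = 1.30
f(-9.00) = 63.00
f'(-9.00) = -16.00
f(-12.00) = 120.00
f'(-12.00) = -22.00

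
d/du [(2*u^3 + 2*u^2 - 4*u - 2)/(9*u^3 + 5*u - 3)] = 2*(-9*u^4 + 46*u^3 + 23*u^2 - 6*u + 11)/(81*u^6 + 90*u^4 - 54*u^3 + 25*u^2 - 30*u + 9)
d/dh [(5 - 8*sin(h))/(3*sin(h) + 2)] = -31*cos(h)/(3*sin(h) + 2)^2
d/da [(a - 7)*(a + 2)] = 2*a - 5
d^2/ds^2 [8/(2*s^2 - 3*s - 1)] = 16*(4*s^2 - 6*s - (4*s - 3)^2 - 2)/(-2*s^2 + 3*s + 1)^3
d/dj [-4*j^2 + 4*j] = 4 - 8*j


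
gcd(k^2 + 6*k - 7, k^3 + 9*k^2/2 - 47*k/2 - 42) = k + 7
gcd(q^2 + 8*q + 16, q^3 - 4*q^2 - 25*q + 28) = q + 4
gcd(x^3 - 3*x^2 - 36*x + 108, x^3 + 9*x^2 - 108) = x^2 + 3*x - 18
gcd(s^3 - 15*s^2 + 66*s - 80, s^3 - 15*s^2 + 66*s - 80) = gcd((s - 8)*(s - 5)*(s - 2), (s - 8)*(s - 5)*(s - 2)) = s^3 - 15*s^2 + 66*s - 80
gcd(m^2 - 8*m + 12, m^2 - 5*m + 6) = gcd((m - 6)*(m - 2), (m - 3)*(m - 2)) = m - 2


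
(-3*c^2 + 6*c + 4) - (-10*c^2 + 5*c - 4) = 7*c^2 + c + 8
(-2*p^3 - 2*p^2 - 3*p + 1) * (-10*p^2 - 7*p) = 20*p^5 + 34*p^4 + 44*p^3 + 11*p^2 - 7*p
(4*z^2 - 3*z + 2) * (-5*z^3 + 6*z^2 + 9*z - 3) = -20*z^5 + 39*z^4 + 8*z^3 - 27*z^2 + 27*z - 6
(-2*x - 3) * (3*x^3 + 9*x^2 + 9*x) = -6*x^4 - 27*x^3 - 45*x^2 - 27*x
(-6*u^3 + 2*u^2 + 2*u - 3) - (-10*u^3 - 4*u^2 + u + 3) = 4*u^3 + 6*u^2 + u - 6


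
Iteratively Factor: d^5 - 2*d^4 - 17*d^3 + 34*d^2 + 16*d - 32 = (d - 4)*(d^4 + 2*d^3 - 9*d^2 - 2*d + 8) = (d - 4)*(d - 2)*(d^3 + 4*d^2 - d - 4) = (d - 4)*(d - 2)*(d + 4)*(d^2 - 1) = (d - 4)*(d - 2)*(d - 1)*(d + 4)*(d + 1)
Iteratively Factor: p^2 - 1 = (p + 1)*(p - 1)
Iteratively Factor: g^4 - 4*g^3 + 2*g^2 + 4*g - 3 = (g + 1)*(g^3 - 5*g^2 + 7*g - 3) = (g - 1)*(g + 1)*(g^2 - 4*g + 3) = (g - 1)^2*(g + 1)*(g - 3)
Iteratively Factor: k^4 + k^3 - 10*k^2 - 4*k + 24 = (k - 2)*(k^3 + 3*k^2 - 4*k - 12) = (k - 2)*(k + 2)*(k^2 + k - 6) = (k - 2)*(k + 2)*(k + 3)*(k - 2)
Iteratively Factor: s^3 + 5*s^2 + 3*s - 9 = (s - 1)*(s^2 + 6*s + 9) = (s - 1)*(s + 3)*(s + 3)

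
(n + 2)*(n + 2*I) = n^2 + 2*n + 2*I*n + 4*I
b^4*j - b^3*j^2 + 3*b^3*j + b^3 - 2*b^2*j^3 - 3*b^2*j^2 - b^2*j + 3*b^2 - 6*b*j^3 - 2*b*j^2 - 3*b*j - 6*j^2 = (b + 3)*(b - 2*j)*(b + j)*(b*j + 1)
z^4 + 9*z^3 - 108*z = z*(z - 3)*(z + 6)^2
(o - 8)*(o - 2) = o^2 - 10*o + 16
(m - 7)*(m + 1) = m^2 - 6*m - 7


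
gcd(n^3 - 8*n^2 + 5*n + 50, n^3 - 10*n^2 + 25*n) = n^2 - 10*n + 25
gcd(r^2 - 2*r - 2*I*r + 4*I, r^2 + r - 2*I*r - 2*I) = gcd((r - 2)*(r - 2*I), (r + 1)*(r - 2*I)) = r - 2*I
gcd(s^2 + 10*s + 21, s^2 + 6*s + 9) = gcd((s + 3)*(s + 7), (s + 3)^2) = s + 3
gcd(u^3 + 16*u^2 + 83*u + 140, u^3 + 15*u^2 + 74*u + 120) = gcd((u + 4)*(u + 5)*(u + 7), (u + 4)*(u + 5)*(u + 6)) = u^2 + 9*u + 20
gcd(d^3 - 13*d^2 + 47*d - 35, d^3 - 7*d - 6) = 1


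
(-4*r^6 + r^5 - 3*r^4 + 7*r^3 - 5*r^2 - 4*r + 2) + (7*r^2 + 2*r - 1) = -4*r^6 + r^5 - 3*r^4 + 7*r^3 + 2*r^2 - 2*r + 1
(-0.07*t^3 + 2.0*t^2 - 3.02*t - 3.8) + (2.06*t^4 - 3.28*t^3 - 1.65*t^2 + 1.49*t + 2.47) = 2.06*t^4 - 3.35*t^3 + 0.35*t^2 - 1.53*t - 1.33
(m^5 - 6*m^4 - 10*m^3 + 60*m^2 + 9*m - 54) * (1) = m^5 - 6*m^4 - 10*m^3 + 60*m^2 + 9*m - 54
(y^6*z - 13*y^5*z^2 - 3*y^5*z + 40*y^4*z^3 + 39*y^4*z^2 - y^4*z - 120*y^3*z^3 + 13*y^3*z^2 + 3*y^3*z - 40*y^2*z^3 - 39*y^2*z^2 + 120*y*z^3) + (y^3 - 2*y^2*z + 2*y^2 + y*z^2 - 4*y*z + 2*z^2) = y^6*z - 13*y^5*z^2 - 3*y^5*z + 40*y^4*z^3 + 39*y^4*z^2 - y^4*z - 120*y^3*z^3 + 13*y^3*z^2 + 3*y^3*z + y^3 - 40*y^2*z^3 - 39*y^2*z^2 - 2*y^2*z + 2*y^2 + 120*y*z^3 + y*z^2 - 4*y*z + 2*z^2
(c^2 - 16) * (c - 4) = c^3 - 4*c^2 - 16*c + 64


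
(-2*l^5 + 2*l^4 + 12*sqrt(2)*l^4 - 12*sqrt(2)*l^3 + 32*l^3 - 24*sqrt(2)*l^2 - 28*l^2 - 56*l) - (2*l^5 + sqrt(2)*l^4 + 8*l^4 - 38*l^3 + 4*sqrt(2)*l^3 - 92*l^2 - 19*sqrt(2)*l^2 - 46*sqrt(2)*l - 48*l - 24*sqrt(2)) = -4*l^5 - 6*l^4 + 11*sqrt(2)*l^4 - 16*sqrt(2)*l^3 + 70*l^3 - 5*sqrt(2)*l^2 + 64*l^2 - 8*l + 46*sqrt(2)*l + 24*sqrt(2)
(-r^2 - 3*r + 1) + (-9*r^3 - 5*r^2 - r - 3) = -9*r^3 - 6*r^2 - 4*r - 2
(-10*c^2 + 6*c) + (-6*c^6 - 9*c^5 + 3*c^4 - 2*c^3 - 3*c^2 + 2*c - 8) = -6*c^6 - 9*c^5 + 3*c^4 - 2*c^3 - 13*c^2 + 8*c - 8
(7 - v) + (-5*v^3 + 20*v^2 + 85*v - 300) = -5*v^3 + 20*v^2 + 84*v - 293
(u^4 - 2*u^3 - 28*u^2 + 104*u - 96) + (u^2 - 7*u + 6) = u^4 - 2*u^3 - 27*u^2 + 97*u - 90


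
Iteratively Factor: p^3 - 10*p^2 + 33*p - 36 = (p - 4)*(p^2 - 6*p + 9) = (p - 4)*(p - 3)*(p - 3)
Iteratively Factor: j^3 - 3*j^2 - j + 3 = (j - 1)*(j^2 - 2*j - 3) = (j - 1)*(j + 1)*(j - 3)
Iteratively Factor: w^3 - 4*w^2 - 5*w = (w - 5)*(w^2 + w) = w*(w - 5)*(w + 1)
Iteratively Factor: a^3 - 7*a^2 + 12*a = (a - 3)*(a^2 - 4*a) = a*(a - 3)*(a - 4)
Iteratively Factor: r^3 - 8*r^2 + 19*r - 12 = (r - 3)*(r^2 - 5*r + 4) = (r - 3)*(r - 1)*(r - 4)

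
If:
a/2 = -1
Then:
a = -2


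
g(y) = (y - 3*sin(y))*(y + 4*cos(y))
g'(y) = (1 - 4*sin(y))*(y - 3*sin(y)) + (1 - 3*cos(y))*(y + 4*cos(y)) = -(y - 3*sin(y))*(4*sin(y) - 1) - (y + 4*cos(y))*(3*cos(y) - 1)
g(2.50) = -0.50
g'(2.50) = -3.38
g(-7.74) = 34.67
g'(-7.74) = -28.47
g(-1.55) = -2.13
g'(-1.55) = 5.87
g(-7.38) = 26.16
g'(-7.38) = -19.43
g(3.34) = -2.29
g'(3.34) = 4.74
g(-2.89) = 14.50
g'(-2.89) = -30.69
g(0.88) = -4.91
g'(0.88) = -0.14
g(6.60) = 58.93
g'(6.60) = -20.64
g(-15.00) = 235.39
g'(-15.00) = -106.14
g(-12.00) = 117.38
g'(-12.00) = 28.81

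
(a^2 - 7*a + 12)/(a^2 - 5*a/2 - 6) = 2*(a - 3)/(2*a + 3)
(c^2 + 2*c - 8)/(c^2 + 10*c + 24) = (c - 2)/(c + 6)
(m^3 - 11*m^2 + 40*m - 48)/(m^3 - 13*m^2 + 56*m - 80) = (m - 3)/(m - 5)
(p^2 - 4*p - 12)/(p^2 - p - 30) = (p + 2)/(p + 5)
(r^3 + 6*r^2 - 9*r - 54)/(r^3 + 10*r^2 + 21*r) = (r^2 + 3*r - 18)/(r*(r + 7))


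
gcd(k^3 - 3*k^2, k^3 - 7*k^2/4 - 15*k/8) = k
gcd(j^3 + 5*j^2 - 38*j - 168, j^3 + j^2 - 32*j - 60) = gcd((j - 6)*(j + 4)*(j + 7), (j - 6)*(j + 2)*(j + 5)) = j - 6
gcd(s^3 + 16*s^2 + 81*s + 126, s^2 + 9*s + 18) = s^2 + 9*s + 18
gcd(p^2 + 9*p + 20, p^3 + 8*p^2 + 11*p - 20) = p^2 + 9*p + 20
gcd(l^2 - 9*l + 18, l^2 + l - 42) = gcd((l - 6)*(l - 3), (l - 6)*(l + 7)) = l - 6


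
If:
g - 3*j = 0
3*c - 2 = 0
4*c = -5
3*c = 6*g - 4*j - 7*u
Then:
No Solution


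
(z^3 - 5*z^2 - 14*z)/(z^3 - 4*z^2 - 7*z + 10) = z*(z - 7)/(z^2 - 6*z + 5)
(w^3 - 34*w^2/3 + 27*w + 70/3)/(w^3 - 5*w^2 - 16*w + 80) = (3*w^2 - 19*w - 14)/(3*(w^2 - 16))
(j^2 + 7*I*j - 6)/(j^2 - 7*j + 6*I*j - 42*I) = (j + I)/(j - 7)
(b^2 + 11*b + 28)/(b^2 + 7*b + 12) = (b + 7)/(b + 3)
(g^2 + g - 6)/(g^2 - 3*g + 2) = (g + 3)/(g - 1)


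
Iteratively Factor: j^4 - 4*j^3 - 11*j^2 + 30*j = (j)*(j^3 - 4*j^2 - 11*j + 30) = j*(j - 2)*(j^2 - 2*j - 15) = j*(j - 5)*(j - 2)*(j + 3)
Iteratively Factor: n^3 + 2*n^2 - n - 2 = (n - 1)*(n^2 + 3*n + 2) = (n - 1)*(n + 2)*(n + 1)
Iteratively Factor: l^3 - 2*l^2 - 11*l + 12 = (l - 1)*(l^2 - l - 12) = (l - 4)*(l - 1)*(l + 3)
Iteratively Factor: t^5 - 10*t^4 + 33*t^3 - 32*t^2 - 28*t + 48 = (t - 2)*(t^4 - 8*t^3 + 17*t^2 + 2*t - 24) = (t - 2)*(t + 1)*(t^3 - 9*t^2 + 26*t - 24) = (t - 3)*(t - 2)*(t + 1)*(t^2 - 6*t + 8) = (t - 4)*(t - 3)*(t - 2)*(t + 1)*(t - 2)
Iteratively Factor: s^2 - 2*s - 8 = (s + 2)*(s - 4)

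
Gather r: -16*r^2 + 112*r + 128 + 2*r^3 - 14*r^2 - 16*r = 2*r^3 - 30*r^2 + 96*r + 128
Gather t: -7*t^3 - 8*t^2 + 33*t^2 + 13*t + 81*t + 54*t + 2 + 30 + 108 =-7*t^3 + 25*t^2 + 148*t + 140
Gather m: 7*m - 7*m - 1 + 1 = 0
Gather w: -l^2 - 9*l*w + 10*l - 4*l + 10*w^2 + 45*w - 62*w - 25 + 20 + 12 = -l^2 + 6*l + 10*w^2 + w*(-9*l - 17) + 7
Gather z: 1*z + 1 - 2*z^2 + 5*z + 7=-2*z^2 + 6*z + 8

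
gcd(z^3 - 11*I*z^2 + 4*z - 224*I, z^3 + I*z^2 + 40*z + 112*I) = z^2 - 3*I*z + 28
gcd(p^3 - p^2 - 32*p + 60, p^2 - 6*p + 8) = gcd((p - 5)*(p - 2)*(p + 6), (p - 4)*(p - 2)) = p - 2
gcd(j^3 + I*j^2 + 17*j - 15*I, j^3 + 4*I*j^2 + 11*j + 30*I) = j^2 + 2*I*j + 15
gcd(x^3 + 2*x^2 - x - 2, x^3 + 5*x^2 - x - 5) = x^2 - 1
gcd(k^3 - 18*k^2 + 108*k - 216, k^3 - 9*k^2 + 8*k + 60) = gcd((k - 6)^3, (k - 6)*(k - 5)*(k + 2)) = k - 6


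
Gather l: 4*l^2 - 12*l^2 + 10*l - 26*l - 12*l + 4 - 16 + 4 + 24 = -8*l^2 - 28*l + 16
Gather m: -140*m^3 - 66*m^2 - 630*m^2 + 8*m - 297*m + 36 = -140*m^3 - 696*m^2 - 289*m + 36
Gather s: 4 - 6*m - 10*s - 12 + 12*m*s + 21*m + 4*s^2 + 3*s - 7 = 15*m + 4*s^2 + s*(12*m - 7) - 15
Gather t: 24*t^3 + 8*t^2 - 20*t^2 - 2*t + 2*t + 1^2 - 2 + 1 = 24*t^3 - 12*t^2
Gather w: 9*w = 9*w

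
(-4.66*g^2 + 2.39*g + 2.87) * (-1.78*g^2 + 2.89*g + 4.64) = 8.2948*g^4 - 17.7216*g^3 - 19.8239*g^2 + 19.3839*g + 13.3168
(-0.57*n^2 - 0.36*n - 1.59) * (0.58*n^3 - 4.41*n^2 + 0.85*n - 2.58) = -0.3306*n^5 + 2.3049*n^4 + 0.1809*n^3 + 8.1765*n^2 - 0.4227*n + 4.1022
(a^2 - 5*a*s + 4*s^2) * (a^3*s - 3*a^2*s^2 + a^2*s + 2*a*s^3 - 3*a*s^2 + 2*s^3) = a^5*s - 8*a^4*s^2 + a^4*s + 21*a^3*s^3 - 8*a^3*s^2 - 22*a^2*s^4 + 21*a^2*s^3 + 8*a*s^5 - 22*a*s^4 + 8*s^5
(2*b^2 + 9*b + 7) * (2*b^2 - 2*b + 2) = 4*b^4 + 14*b^3 + 4*b + 14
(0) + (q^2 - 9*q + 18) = q^2 - 9*q + 18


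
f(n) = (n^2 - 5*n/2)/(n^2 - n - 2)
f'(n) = (1 - 2*n)*(n^2 - 5*n/2)/(n^2 - n - 2)^2 + (2*n - 5/2)/(n^2 - n - 2)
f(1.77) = 2.03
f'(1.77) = 6.45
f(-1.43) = 3.81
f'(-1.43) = 6.34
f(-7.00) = 1.23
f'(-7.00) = 0.04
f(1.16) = 0.86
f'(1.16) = 0.72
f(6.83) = 0.78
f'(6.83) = 0.03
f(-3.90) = 1.46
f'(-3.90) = 0.15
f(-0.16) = -0.23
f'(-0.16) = 1.72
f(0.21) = 0.22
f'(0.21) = 0.90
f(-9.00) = 1.18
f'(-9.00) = 0.02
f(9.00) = 0.84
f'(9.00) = 0.02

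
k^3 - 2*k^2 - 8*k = k*(k - 4)*(k + 2)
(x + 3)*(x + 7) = x^2 + 10*x + 21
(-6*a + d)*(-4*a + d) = 24*a^2 - 10*a*d + d^2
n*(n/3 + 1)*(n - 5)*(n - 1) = n^4/3 - n^3 - 13*n^2/3 + 5*n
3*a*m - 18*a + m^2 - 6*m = (3*a + m)*(m - 6)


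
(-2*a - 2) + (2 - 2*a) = -4*a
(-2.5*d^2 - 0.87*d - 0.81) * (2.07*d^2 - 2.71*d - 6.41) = -5.175*d^4 + 4.9741*d^3 + 16.706*d^2 + 7.7718*d + 5.1921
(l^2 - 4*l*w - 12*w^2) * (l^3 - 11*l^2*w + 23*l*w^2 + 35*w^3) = l^5 - 15*l^4*w + 55*l^3*w^2 + 75*l^2*w^3 - 416*l*w^4 - 420*w^5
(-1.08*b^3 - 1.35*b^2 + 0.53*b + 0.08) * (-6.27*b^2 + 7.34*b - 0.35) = 6.7716*b^5 + 0.537299999999999*b^4 - 12.8541*b^3 + 3.8611*b^2 + 0.4017*b - 0.028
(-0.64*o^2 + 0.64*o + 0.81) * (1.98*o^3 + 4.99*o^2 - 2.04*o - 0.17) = -1.2672*o^5 - 1.9264*o^4 + 6.103*o^3 + 2.8451*o^2 - 1.7612*o - 0.1377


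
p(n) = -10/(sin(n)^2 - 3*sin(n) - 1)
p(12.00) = -11.14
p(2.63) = 4.49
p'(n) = -10*(-2*sin(n)*cos(n) + 3*cos(n))/(sin(n)^2 - 3*sin(n) - 1)^2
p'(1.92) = 0.44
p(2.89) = 5.94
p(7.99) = 3.34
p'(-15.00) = 17.31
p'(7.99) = 0.15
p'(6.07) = -325.68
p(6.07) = 31.20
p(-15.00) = -7.28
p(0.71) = 3.95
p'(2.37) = 1.69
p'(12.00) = -42.66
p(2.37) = 3.84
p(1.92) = 3.41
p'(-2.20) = 6.29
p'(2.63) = 3.55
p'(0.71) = -2.01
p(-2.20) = -4.81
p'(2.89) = 8.54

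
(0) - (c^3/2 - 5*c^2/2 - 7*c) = -c^3/2 + 5*c^2/2 + 7*c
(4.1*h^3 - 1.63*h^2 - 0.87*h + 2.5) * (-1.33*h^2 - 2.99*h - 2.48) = -5.453*h^5 - 10.0911*h^4 - 4.1372*h^3 + 3.3187*h^2 - 5.3174*h - 6.2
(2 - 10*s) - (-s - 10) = 12 - 9*s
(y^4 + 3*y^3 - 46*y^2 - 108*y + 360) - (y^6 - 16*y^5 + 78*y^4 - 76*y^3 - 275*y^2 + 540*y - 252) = -y^6 + 16*y^5 - 77*y^4 + 79*y^3 + 229*y^2 - 648*y + 612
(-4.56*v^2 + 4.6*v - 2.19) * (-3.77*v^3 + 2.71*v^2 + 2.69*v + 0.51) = 17.1912*v^5 - 29.6996*v^4 + 8.4559*v^3 + 4.1135*v^2 - 3.5451*v - 1.1169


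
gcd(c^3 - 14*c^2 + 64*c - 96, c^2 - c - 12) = c - 4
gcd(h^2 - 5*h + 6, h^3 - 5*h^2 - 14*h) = 1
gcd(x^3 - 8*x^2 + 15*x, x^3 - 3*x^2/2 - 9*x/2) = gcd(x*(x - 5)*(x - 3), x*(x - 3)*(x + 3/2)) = x^2 - 3*x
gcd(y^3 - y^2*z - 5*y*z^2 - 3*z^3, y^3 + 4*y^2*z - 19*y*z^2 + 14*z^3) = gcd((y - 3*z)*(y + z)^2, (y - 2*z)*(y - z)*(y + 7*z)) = 1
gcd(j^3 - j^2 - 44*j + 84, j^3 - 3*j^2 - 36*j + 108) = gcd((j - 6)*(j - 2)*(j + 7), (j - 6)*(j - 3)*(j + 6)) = j - 6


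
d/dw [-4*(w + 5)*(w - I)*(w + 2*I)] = -12*w^2 - 8*w*(5 + I) - 8 - 20*I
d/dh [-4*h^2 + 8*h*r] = -8*h + 8*r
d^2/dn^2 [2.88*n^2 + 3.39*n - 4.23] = 5.76000000000000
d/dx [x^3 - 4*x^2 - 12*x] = 3*x^2 - 8*x - 12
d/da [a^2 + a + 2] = 2*a + 1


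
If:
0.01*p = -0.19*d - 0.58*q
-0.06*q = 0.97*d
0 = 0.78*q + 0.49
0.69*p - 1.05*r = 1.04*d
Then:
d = 0.04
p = 35.70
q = -0.63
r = 23.42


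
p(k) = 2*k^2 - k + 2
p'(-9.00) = -37.00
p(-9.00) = 173.00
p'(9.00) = 35.00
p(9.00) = 155.00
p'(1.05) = 3.20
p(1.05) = 3.16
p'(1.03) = 3.12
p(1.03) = 3.09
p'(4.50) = 17.00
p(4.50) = 38.00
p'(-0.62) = -3.48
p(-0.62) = 3.39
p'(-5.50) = -23.00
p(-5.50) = 68.00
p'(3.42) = 12.68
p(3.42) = 21.97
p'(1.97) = 6.88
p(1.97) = 7.79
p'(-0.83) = -4.32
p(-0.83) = 4.21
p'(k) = 4*k - 1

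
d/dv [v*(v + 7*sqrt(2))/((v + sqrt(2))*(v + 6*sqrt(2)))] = 12*(2*v + 7*sqrt(2))/(v^4 + 14*sqrt(2)*v^3 + 122*v^2 + 168*sqrt(2)*v + 144)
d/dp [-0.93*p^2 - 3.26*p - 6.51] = -1.86*p - 3.26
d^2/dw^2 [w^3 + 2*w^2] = 6*w + 4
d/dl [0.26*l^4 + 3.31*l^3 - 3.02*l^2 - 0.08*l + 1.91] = 1.04*l^3 + 9.93*l^2 - 6.04*l - 0.08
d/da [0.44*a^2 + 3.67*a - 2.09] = 0.88*a + 3.67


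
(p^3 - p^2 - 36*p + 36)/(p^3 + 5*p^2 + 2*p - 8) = (p^2 - 36)/(p^2 + 6*p + 8)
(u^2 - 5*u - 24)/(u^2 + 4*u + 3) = (u - 8)/(u + 1)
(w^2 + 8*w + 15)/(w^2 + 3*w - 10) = (w + 3)/(w - 2)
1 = 1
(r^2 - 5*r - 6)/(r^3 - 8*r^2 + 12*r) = (r + 1)/(r*(r - 2))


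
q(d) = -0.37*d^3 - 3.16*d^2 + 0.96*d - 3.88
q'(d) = -1.11*d^2 - 6.32*d + 0.96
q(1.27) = -8.52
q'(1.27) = -8.86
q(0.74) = -5.05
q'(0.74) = -4.32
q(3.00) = -39.43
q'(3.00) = -27.99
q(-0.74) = -6.17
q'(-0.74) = 5.03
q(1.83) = -14.97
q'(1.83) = -14.32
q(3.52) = -55.79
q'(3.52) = -35.04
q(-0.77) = -6.32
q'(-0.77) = 5.17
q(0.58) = -4.46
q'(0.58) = -3.08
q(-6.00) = -43.48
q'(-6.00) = -1.08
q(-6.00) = -43.48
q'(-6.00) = -1.08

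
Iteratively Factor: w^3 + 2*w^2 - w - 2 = (w - 1)*(w^2 + 3*w + 2) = (w - 1)*(w + 1)*(w + 2)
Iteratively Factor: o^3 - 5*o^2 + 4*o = (o - 4)*(o^2 - o) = (o - 4)*(o - 1)*(o)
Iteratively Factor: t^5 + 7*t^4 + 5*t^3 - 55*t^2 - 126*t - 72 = (t - 3)*(t^4 + 10*t^3 + 35*t^2 + 50*t + 24) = (t - 3)*(t + 2)*(t^3 + 8*t^2 + 19*t + 12) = (t - 3)*(t + 2)*(t + 3)*(t^2 + 5*t + 4) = (t - 3)*(t + 2)*(t + 3)*(t + 4)*(t + 1)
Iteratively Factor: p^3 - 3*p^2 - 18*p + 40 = (p - 2)*(p^2 - p - 20) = (p - 5)*(p - 2)*(p + 4)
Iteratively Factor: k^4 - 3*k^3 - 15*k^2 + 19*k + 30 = (k + 3)*(k^3 - 6*k^2 + 3*k + 10) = (k - 5)*(k + 3)*(k^2 - k - 2) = (k - 5)*(k + 1)*(k + 3)*(k - 2)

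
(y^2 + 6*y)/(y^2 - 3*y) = (y + 6)/(y - 3)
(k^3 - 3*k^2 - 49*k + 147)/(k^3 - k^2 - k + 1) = (k^3 - 3*k^2 - 49*k + 147)/(k^3 - k^2 - k + 1)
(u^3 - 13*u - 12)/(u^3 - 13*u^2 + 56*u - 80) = (u^2 + 4*u + 3)/(u^2 - 9*u + 20)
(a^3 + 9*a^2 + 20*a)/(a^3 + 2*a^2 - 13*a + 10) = a*(a + 4)/(a^2 - 3*a + 2)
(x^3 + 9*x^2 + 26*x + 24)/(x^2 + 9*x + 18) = (x^2 + 6*x + 8)/(x + 6)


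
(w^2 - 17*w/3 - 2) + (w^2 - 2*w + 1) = 2*w^2 - 23*w/3 - 1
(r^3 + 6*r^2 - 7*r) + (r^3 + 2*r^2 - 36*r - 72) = 2*r^3 + 8*r^2 - 43*r - 72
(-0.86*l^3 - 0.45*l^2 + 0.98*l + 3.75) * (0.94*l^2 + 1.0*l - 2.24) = -0.8084*l^5 - 1.283*l^4 + 2.3976*l^3 + 5.513*l^2 + 1.5548*l - 8.4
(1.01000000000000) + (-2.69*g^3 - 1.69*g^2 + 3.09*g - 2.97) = -2.69*g^3 - 1.69*g^2 + 3.09*g - 1.96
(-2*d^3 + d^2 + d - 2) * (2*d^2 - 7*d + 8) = -4*d^5 + 16*d^4 - 21*d^3 - 3*d^2 + 22*d - 16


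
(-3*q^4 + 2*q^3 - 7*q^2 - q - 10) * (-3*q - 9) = 9*q^5 + 21*q^4 + 3*q^3 + 66*q^2 + 39*q + 90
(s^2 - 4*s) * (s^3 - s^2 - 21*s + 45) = s^5 - 5*s^4 - 17*s^3 + 129*s^2 - 180*s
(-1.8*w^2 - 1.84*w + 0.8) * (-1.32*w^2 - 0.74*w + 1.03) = 2.376*w^4 + 3.7608*w^3 - 1.5484*w^2 - 2.4872*w + 0.824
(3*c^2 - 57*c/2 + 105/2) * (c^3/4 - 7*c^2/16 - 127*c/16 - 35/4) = 3*c^5/4 - 135*c^4/16 + 57*c^3/32 + 177*c^2 - 5355*c/32 - 3675/8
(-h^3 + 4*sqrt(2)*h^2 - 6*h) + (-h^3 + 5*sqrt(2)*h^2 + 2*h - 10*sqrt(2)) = -2*h^3 + 9*sqrt(2)*h^2 - 4*h - 10*sqrt(2)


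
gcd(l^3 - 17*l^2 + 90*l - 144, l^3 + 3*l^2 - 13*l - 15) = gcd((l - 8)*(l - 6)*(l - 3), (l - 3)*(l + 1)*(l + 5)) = l - 3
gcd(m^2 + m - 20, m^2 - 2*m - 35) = m + 5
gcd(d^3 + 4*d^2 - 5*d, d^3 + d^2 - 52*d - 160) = d + 5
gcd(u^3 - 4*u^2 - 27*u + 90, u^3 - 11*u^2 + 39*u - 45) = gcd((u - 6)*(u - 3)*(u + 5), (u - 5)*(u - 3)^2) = u - 3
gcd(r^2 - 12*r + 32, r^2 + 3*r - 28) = r - 4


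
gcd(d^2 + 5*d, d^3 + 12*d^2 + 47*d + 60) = d + 5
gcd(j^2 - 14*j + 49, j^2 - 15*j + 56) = j - 7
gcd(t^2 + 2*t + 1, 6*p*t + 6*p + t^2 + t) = t + 1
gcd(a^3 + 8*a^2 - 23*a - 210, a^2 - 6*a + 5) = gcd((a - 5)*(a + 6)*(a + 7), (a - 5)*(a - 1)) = a - 5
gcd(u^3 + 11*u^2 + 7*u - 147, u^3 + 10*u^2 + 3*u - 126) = u^2 + 4*u - 21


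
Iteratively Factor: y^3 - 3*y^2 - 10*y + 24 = (y - 2)*(y^2 - y - 12) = (y - 4)*(y - 2)*(y + 3)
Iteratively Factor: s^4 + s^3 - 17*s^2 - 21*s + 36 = (s + 3)*(s^3 - 2*s^2 - 11*s + 12) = (s - 1)*(s + 3)*(s^2 - s - 12) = (s - 1)*(s + 3)^2*(s - 4)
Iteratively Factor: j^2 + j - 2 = (j + 2)*(j - 1)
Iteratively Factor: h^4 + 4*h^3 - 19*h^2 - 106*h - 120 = (h - 5)*(h^3 + 9*h^2 + 26*h + 24) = (h - 5)*(h + 4)*(h^2 + 5*h + 6) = (h - 5)*(h + 3)*(h + 4)*(h + 2)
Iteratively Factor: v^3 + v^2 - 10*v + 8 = (v + 4)*(v^2 - 3*v + 2) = (v - 1)*(v + 4)*(v - 2)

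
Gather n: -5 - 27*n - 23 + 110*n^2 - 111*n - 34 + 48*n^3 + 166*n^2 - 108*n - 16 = 48*n^3 + 276*n^2 - 246*n - 78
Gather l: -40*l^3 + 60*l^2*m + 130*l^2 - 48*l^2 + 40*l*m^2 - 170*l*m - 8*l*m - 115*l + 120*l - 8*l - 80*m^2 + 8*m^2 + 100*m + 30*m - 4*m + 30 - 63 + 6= -40*l^3 + l^2*(60*m + 82) + l*(40*m^2 - 178*m - 3) - 72*m^2 + 126*m - 27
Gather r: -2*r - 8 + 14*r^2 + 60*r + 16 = 14*r^2 + 58*r + 8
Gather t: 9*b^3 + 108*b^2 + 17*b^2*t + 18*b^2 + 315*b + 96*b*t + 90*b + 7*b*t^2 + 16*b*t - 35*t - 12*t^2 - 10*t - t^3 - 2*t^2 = 9*b^3 + 126*b^2 + 405*b - t^3 + t^2*(7*b - 14) + t*(17*b^2 + 112*b - 45)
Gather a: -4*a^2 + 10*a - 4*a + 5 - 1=-4*a^2 + 6*a + 4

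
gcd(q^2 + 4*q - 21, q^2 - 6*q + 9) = q - 3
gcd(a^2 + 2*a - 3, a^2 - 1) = a - 1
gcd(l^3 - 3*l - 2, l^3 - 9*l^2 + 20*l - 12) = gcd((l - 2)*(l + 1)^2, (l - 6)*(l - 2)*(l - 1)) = l - 2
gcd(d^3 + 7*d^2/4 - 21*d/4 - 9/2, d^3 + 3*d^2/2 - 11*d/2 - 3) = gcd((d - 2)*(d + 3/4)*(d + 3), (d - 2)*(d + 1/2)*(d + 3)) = d^2 + d - 6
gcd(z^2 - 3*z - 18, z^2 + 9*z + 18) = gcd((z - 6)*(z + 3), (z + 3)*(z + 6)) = z + 3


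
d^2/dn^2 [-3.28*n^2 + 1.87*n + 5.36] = -6.56000000000000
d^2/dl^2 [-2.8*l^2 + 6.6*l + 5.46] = -5.60000000000000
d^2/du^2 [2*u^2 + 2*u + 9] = 4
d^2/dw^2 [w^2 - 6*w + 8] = 2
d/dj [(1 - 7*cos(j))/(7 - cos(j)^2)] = (7*cos(j)^2 - 2*cos(j) + 49)*sin(j)/(sin(j)^2 + 6)^2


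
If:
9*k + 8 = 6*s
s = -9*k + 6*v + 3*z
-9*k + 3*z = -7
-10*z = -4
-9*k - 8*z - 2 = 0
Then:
No Solution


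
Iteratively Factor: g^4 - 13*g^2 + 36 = (g - 3)*(g^3 + 3*g^2 - 4*g - 12) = (g - 3)*(g + 3)*(g^2 - 4) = (g - 3)*(g + 2)*(g + 3)*(g - 2)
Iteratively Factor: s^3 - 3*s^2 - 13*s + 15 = (s + 3)*(s^2 - 6*s + 5) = (s - 5)*(s + 3)*(s - 1)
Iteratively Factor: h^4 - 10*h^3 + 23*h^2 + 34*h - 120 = (h - 5)*(h^3 - 5*h^2 - 2*h + 24) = (h - 5)*(h - 4)*(h^2 - h - 6) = (h - 5)*(h - 4)*(h - 3)*(h + 2)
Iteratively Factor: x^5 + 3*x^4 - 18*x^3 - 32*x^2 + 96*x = (x + 4)*(x^4 - x^3 - 14*x^2 + 24*x) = (x - 2)*(x + 4)*(x^3 + x^2 - 12*x) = (x - 3)*(x - 2)*(x + 4)*(x^2 + 4*x) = (x - 3)*(x - 2)*(x + 4)^2*(x)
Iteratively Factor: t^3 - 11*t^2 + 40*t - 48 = (t - 4)*(t^2 - 7*t + 12) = (t - 4)^2*(t - 3)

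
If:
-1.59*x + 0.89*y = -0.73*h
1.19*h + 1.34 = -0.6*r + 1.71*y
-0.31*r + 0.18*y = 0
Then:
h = 1.14421252371917*y - 1.12605042016807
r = 0.580645161290323*y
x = 1.08507870585848*y - 0.516991702341314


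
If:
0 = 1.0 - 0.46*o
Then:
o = 2.17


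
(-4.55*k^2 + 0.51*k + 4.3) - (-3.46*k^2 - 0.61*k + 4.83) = -1.09*k^2 + 1.12*k - 0.53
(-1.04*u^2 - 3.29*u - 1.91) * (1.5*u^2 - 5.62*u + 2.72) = -1.56*u^4 + 0.9098*u^3 + 12.796*u^2 + 1.7854*u - 5.1952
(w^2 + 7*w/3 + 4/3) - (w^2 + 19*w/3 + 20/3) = -4*w - 16/3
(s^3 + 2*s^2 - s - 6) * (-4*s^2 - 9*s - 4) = -4*s^5 - 17*s^4 - 18*s^3 + 25*s^2 + 58*s + 24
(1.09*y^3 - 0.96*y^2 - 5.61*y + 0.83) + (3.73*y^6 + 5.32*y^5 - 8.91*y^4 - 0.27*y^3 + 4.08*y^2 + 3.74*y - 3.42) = 3.73*y^6 + 5.32*y^5 - 8.91*y^4 + 0.82*y^3 + 3.12*y^2 - 1.87*y - 2.59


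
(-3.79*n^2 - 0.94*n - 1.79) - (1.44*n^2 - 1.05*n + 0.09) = -5.23*n^2 + 0.11*n - 1.88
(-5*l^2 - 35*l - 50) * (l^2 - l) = -5*l^4 - 30*l^3 - 15*l^2 + 50*l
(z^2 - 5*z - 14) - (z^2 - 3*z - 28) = 14 - 2*z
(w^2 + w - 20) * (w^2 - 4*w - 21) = w^4 - 3*w^3 - 45*w^2 + 59*w + 420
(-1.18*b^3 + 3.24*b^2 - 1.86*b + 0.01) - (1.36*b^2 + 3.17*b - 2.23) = -1.18*b^3 + 1.88*b^2 - 5.03*b + 2.24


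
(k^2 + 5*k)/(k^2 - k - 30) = k/(k - 6)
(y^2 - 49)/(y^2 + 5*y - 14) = (y - 7)/(y - 2)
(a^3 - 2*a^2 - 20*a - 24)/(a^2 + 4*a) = (a^3 - 2*a^2 - 20*a - 24)/(a*(a + 4))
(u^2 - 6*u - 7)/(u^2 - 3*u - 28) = (u + 1)/(u + 4)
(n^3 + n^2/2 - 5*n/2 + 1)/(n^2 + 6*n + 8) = (2*n^2 - 3*n + 1)/(2*(n + 4))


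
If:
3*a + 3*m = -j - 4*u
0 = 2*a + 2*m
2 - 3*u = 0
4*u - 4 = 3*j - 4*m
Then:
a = 5/3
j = -8/3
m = -5/3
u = 2/3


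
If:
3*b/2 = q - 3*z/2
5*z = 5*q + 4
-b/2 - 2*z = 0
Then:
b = -32/55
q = -36/55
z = 8/55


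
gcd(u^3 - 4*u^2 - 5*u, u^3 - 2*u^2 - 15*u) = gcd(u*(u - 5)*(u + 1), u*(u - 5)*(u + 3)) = u^2 - 5*u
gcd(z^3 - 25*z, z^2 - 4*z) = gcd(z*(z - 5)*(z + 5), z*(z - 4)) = z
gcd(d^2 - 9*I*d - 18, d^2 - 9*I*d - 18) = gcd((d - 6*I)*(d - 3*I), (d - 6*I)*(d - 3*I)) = d^2 - 9*I*d - 18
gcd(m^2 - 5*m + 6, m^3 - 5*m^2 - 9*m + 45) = m - 3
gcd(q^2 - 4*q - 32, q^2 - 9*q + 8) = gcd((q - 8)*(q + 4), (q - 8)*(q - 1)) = q - 8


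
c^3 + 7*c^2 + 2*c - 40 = (c - 2)*(c + 4)*(c + 5)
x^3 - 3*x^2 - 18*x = x*(x - 6)*(x + 3)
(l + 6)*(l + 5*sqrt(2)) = l^2 + 6*l + 5*sqrt(2)*l + 30*sqrt(2)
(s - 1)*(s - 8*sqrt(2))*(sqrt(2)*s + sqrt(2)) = sqrt(2)*s^3 - 16*s^2 - sqrt(2)*s + 16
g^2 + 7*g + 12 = (g + 3)*(g + 4)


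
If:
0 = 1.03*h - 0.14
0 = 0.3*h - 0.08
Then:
No Solution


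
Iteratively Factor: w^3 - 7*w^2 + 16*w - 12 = (w - 3)*(w^2 - 4*w + 4) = (w - 3)*(w - 2)*(w - 2)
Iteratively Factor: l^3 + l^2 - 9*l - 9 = (l + 1)*(l^2 - 9) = (l - 3)*(l + 1)*(l + 3)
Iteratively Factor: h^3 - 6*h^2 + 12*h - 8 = (h - 2)*(h^2 - 4*h + 4) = (h - 2)^2*(h - 2)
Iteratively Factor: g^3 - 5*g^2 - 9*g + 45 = (g - 3)*(g^2 - 2*g - 15) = (g - 5)*(g - 3)*(g + 3)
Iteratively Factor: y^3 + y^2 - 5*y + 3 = (y - 1)*(y^2 + 2*y - 3) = (y - 1)*(y + 3)*(y - 1)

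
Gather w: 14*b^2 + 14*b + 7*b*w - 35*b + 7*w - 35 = 14*b^2 - 21*b + w*(7*b + 7) - 35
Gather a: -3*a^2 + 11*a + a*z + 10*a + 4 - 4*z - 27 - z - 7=-3*a^2 + a*(z + 21) - 5*z - 30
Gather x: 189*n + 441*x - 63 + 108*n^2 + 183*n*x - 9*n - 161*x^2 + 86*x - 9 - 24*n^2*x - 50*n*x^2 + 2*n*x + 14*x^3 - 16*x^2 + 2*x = 108*n^2 + 180*n + 14*x^3 + x^2*(-50*n - 177) + x*(-24*n^2 + 185*n + 529) - 72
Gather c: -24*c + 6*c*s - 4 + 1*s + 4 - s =c*(6*s - 24)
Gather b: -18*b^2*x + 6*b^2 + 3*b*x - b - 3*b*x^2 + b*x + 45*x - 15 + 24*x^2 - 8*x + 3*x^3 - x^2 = b^2*(6 - 18*x) + b*(-3*x^2 + 4*x - 1) + 3*x^3 + 23*x^2 + 37*x - 15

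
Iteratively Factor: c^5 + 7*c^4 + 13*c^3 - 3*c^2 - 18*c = (c - 1)*(c^4 + 8*c^3 + 21*c^2 + 18*c) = (c - 1)*(c + 3)*(c^3 + 5*c^2 + 6*c) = (c - 1)*(c + 3)^2*(c^2 + 2*c) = c*(c - 1)*(c + 3)^2*(c + 2)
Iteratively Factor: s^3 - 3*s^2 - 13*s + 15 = (s - 5)*(s^2 + 2*s - 3) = (s - 5)*(s - 1)*(s + 3)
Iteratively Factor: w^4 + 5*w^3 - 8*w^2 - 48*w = (w)*(w^3 + 5*w^2 - 8*w - 48) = w*(w + 4)*(w^2 + w - 12) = w*(w - 3)*(w + 4)*(w + 4)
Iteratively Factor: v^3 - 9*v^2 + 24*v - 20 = (v - 2)*(v^2 - 7*v + 10) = (v - 2)^2*(v - 5)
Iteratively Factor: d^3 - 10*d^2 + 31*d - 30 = (d - 2)*(d^2 - 8*d + 15) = (d - 5)*(d - 2)*(d - 3)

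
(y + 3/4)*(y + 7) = y^2 + 31*y/4 + 21/4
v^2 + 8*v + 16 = (v + 4)^2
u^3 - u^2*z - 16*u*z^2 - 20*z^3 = (u - 5*z)*(u + 2*z)^2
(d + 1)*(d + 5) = d^2 + 6*d + 5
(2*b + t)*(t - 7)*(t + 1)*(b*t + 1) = 2*b^2*t^3 - 12*b^2*t^2 - 14*b^2*t + b*t^4 - 6*b*t^3 - 5*b*t^2 - 12*b*t - 14*b + t^3 - 6*t^2 - 7*t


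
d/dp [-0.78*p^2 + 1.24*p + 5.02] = 1.24 - 1.56*p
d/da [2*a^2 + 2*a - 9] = 4*a + 2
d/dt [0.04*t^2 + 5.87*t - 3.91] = 0.08*t + 5.87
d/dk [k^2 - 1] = 2*k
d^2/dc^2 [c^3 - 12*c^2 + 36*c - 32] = 6*c - 24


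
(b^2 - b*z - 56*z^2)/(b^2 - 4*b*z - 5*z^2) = (-b^2 + b*z + 56*z^2)/(-b^2 + 4*b*z + 5*z^2)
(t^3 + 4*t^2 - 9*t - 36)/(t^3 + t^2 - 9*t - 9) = (t + 4)/(t + 1)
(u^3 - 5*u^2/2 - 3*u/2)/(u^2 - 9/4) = 2*u*(2*u^2 - 5*u - 3)/(4*u^2 - 9)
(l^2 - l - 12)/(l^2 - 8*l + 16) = (l + 3)/(l - 4)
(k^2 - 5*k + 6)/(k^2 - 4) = (k - 3)/(k + 2)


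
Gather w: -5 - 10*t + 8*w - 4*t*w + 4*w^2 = -10*t + 4*w^2 + w*(8 - 4*t) - 5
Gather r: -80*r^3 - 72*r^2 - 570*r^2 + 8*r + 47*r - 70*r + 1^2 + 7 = -80*r^3 - 642*r^2 - 15*r + 8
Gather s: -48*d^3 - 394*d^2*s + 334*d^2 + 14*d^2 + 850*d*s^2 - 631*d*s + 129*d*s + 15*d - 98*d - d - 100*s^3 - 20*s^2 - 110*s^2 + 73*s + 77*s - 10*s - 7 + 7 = -48*d^3 + 348*d^2 - 84*d - 100*s^3 + s^2*(850*d - 130) + s*(-394*d^2 - 502*d + 140)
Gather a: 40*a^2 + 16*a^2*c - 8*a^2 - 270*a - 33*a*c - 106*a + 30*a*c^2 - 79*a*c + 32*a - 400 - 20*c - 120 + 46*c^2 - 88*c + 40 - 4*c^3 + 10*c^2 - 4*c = a^2*(16*c + 32) + a*(30*c^2 - 112*c - 344) - 4*c^3 + 56*c^2 - 112*c - 480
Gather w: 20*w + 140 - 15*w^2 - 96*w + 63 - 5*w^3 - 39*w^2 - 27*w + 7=-5*w^3 - 54*w^2 - 103*w + 210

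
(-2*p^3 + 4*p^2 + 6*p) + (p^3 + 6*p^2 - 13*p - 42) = -p^3 + 10*p^2 - 7*p - 42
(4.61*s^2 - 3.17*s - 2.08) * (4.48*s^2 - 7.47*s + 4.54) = 20.6528*s^4 - 48.6383*s^3 + 35.2909*s^2 + 1.1458*s - 9.4432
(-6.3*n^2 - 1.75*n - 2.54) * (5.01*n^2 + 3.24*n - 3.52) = -31.563*n^4 - 29.1795*n^3 + 3.7806*n^2 - 2.0696*n + 8.9408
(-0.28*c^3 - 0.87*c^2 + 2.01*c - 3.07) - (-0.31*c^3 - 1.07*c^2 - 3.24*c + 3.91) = 0.03*c^3 + 0.2*c^2 + 5.25*c - 6.98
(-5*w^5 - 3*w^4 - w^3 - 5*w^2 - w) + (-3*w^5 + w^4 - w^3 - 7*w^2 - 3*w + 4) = -8*w^5 - 2*w^4 - 2*w^3 - 12*w^2 - 4*w + 4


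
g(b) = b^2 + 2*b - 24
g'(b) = 2*b + 2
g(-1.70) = -24.51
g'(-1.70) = -1.40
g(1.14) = -20.42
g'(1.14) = 4.28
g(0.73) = -22.01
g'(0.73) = 3.46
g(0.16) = -23.65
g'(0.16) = 2.32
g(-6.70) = 7.49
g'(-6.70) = -11.40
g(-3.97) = -16.18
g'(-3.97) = -5.94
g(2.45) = -13.10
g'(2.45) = 6.90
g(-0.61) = -24.85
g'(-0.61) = 0.78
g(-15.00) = 171.00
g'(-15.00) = -28.00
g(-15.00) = 171.00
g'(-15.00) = -28.00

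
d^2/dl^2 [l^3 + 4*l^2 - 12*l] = 6*l + 8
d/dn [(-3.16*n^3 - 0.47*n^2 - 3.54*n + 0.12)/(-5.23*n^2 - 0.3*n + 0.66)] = (16.5268*n^4 + 1.896*n^3 - 24.63*n^2 + 0.6348*n - 2.3004)/(27.3529*n^4 + 3.138*n^3 - 6.8136*n^2 - 0.396*n + 0.4356)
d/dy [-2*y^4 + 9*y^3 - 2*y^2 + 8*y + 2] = -8*y^3 + 27*y^2 - 4*y + 8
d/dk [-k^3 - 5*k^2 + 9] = k*(-3*k - 10)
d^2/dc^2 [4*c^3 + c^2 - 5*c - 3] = 24*c + 2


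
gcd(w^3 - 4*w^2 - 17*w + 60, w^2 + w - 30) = w - 5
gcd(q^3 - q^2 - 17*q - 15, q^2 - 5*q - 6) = q + 1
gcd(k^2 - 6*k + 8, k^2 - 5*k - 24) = 1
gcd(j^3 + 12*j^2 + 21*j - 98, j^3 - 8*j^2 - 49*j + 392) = j + 7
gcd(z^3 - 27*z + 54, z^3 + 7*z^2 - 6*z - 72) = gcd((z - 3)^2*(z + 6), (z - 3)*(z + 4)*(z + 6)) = z^2 + 3*z - 18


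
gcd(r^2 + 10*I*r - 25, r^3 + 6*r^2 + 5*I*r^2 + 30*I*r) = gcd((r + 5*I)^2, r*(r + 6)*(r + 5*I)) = r + 5*I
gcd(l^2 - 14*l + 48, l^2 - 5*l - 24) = l - 8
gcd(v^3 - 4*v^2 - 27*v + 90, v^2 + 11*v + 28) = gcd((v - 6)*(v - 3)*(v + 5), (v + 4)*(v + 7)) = 1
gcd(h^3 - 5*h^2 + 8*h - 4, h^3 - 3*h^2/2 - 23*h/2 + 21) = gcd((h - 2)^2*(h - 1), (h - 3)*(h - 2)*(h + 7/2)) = h - 2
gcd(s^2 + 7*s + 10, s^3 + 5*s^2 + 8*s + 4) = s + 2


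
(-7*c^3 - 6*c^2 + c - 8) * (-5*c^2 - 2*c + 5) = 35*c^5 + 44*c^4 - 28*c^3 + 8*c^2 + 21*c - 40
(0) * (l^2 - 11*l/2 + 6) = 0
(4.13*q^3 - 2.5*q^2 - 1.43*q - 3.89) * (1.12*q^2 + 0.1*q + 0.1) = 4.6256*q^5 - 2.387*q^4 - 1.4386*q^3 - 4.7498*q^2 - 0.532*q - 0.389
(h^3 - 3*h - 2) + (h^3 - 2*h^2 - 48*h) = 2*h^3 - 2*h^2 - 51*h - 2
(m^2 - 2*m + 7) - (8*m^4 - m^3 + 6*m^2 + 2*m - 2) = -8*m^4 + m^3 - 5*m^2 - 4*m + 9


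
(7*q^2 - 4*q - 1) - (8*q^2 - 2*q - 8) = -q^2 - 2*q + 7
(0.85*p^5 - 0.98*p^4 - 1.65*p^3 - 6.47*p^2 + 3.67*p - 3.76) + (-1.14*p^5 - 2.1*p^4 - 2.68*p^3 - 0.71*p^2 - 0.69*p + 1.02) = -0.29*p^5 - 3.08*p^4 - 4.33*p^3 - 7.18*p^2 + 2.98*p - 2.74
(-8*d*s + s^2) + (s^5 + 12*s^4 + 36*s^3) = -8*d*s + s^5 + 12*s^4 + 36*s^3 + s^2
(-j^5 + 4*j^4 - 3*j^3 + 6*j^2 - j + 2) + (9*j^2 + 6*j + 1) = -j^5 + 4*j^4 - 3*j^3 + 15*j^2 + 5*j + 3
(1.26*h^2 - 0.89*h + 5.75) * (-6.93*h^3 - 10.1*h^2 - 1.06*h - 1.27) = -8.7318*h^5 - 6.5583*h^4 - 32.1941*h^3 - 58.7318*h^2 - 4.9647*h - 7.3025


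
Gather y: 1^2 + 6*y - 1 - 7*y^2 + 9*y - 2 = -7*y^2 + 15*y - 2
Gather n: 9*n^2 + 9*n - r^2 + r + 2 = 9*n^2 + 9*n - r^2 + r + 2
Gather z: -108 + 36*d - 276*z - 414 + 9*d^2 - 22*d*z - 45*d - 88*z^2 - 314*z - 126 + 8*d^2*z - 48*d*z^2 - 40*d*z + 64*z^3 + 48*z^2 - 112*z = 9*d^2 - 9*d + 64*z^3 + z^2*(-48*d - 40) + z*(8*d^2 - 62*d - 702) - 648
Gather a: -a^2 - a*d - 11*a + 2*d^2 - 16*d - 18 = -a^2 + a*(-d - 11) + 2*d^2 - 16*d - 18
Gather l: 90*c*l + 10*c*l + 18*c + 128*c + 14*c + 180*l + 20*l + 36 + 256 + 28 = 160*c + l*(100*c + 200) + 320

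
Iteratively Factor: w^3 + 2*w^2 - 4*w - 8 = (w + 2)*(w^2 - 4) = (w - 2)*(w + 2)*(w + 2)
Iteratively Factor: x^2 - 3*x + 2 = (x - 1)*(x - 2)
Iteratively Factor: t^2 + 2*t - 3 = (t - 1)*(t + 3)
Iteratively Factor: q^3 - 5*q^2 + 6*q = (q - 2)*(q^2 - 3*q) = (q - 3)*(q - 2)*(q)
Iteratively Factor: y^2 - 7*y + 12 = (y - 4)*(y - 3)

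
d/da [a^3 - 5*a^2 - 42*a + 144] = 3*a^2 - 10*a - 42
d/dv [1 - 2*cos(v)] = 2*sin(v)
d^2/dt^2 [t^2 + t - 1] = 2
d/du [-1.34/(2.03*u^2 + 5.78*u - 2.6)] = (5.4404*u + 7.7452)/(2.03*u^2 + 5.78*u - 2.6)^2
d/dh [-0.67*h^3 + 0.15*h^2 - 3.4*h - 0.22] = -2.01*h^2 + 0.3*h - 3.4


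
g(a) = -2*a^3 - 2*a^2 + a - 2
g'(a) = -6*a^2 - 4*a + 1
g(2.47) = -41.87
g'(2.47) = -45.49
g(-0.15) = -2.19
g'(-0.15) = 1.46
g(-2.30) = 9.45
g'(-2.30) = -21.54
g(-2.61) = 17.32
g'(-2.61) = -29.43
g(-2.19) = 7.22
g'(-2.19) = -19.02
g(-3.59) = 61.17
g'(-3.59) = -61.97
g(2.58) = -47.08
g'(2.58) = -49.26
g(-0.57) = -2.85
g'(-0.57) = 1.33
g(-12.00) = 3154.00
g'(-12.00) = -815.00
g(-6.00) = 352.00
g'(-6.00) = -191.00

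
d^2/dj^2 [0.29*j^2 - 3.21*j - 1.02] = 0.580000000000000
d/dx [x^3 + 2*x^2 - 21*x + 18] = 3*x^2 + 4*x - 21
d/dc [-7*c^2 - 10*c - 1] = -14*c - 10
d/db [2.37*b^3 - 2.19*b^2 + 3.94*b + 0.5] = 7.11*b^2 - 4.38*b + 3.94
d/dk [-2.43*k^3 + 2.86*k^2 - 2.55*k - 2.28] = -7.29*k^2 + 5.72*k - 2.55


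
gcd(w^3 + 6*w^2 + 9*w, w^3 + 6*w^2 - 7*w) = w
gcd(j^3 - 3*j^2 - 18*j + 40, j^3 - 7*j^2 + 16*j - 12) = j - 2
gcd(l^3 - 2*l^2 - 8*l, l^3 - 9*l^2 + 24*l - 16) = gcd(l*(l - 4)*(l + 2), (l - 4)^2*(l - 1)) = l - 4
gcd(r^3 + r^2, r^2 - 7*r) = r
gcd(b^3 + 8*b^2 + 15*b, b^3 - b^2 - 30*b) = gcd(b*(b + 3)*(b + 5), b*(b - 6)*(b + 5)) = b^2 + 5*b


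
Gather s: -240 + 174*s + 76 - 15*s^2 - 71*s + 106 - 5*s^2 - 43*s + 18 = -20*s^2 + 60*s - 40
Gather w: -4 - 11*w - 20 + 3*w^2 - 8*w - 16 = 3*w^2 - 19*w - 40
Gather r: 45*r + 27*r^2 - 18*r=27*r^2 + 27*r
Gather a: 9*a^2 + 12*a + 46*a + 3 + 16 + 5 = 9*a^2 + 58*a + 24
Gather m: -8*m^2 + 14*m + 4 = -8*m^2 + 14*m + 4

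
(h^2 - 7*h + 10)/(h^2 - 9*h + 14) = (h - 5)/(h - 7)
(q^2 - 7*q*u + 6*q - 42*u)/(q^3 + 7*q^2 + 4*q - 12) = (q - 7*u)/(q^2 + q - 2)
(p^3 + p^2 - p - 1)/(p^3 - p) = (p + 1)/p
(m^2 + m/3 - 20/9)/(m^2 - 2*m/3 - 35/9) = (3*m - 4)/(3*m - 7)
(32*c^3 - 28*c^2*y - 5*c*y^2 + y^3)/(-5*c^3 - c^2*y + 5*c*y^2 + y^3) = (-32*c^2 - 4*c*y + y^2)/(5*c^2 + 6*c*y + y^2)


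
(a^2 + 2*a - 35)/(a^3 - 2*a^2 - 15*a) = (a + 7)/(a*(a + 3))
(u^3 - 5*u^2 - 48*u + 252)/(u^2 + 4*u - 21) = (u^2 - 12*u + 36)/(u - 3)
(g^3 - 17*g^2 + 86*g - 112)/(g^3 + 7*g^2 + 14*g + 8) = (g^3 - 17*g^2 + 86*g - 112)/(g^3 + 7*g^2 + 14*g + 8)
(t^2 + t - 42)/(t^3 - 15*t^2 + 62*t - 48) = (t + 7)/(t^2 - 9*t + 8)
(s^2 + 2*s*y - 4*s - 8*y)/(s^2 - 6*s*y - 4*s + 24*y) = (-s - 2*y)/(-s + 6*y)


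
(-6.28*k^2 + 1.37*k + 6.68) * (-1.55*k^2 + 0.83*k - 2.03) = 9.734*k^4 - 7.3359*k^3 + 3.5315*k^2 + 2.7633*k - 13.5604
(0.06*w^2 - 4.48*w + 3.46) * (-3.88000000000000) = -0.2328*w^2 + 17.3824*w - 13.4248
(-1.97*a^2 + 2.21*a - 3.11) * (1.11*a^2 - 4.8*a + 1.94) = -2.1867*a^4 + 11.9091*a^3 - 17.8819*a^2 + 19.2154*a - 6.0334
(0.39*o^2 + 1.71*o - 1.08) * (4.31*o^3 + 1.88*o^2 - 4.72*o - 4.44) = 1.6809*o^5 + 8.1033*o^4 - 3.2808*o^3 - 11.8332*o^2 - 2.4948*o + 4.7952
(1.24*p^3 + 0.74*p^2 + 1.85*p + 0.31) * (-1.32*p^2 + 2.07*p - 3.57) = -1.6368*p^5 + 1.59*p^4 - 5.337*p^3 + 0.7785*p^2 - 5.9628*p - 1.1067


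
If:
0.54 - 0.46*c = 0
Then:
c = 1.17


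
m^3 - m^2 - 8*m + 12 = (m - 2)^2*(m + 3)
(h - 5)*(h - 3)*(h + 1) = h^3 - 7*h^2 + 7*h + 15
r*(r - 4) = r^2 - 4*r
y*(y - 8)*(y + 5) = y^3 - 3*y^2 - 40*y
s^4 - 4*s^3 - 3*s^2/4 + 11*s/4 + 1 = (s - 4)*(s - 1)*(s + 1/2)^2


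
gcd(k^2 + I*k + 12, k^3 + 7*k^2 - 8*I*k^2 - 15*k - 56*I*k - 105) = k - 3*I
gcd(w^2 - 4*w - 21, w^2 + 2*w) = 1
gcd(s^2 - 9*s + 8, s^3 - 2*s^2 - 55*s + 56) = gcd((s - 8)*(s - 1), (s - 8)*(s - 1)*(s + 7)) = s^2 - 9*s + 8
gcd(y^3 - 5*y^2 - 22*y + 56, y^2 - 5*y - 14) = y - 7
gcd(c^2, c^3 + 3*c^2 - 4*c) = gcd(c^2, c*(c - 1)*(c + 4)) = c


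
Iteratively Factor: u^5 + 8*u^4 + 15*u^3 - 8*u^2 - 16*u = (u + 1)*(u^4 + 7*u^3 + 8*u^2 - 16*u) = (u + 1)*(u + 4)*(u^3 + 3*u^2 - 4*u) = (u + 1)*(u + 4)^2*(u^2 - u) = u*(u + 1)*(u + 4)^2*(u - 1)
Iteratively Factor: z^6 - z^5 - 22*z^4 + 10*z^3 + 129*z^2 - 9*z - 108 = (z + 3)*(z^5 - 4*z^4 - 10*z^3 + 40*z^2 + 9*z - 36) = (z - 3)*(z + 3)*(z^4 - z^3 - 13*z^2 + z + 12) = (z - 3)*(z - 1)*(z + 3)*(z^3 - 13*z - 12) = (z - 3)*(z - 1)*(z + 3)^2*(z^2 - 3*z - 4) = (z - 3)*(z - 1)*(z + 1)*(z + 3)^2*(z - 4)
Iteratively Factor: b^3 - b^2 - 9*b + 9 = (b + 3)*(b^2 - 4*b + 3) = (b - 3)*(b + 3)*(b - 1)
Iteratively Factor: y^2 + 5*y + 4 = (y + 4)*(y + 1)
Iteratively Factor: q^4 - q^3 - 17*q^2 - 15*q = (q + 3)*(q^3 - 4*q^2 - 5*q) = (q - 5)*(q + 3)*(q^2 + q) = (q - 5)*(q + 1)*(q + 3)*(q)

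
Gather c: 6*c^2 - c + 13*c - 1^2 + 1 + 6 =6*c^2 + 12*c + 6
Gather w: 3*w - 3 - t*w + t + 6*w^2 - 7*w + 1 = t + 6*w^2 + w*(-t - 4) - 2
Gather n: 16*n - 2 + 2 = 16*n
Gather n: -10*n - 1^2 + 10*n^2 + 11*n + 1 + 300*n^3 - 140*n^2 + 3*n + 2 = 300*n^3 - 130*n^2 + 4*n + 2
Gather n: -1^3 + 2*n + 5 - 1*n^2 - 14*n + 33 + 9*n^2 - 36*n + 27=8*n^2 - 48*n + 64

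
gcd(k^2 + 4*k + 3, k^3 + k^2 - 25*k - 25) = k + 1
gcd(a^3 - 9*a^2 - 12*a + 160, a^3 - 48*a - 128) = a^2 - 4*a - 32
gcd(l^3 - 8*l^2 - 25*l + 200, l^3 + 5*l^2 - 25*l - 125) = l^2 - 25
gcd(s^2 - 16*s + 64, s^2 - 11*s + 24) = s - 8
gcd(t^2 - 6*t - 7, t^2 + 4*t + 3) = t + 1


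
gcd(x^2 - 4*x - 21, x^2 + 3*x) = x + 3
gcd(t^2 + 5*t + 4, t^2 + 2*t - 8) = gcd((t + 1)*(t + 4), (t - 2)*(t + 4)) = t + 4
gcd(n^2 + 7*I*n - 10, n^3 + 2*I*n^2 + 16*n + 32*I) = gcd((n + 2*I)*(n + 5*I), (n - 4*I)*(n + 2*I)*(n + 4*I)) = n + 2*I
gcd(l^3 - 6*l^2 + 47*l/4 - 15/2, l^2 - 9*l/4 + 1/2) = l - 2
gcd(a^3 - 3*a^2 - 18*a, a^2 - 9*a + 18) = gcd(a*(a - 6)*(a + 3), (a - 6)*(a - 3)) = a - 6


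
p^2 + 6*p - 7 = (p - 1)*(p + 7)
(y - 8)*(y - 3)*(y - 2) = y^3 - 13*y^2 + 46*y - 48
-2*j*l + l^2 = l*(-2*j + l)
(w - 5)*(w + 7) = w^2 + 2*w - 35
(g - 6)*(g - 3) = g^2 - 9*g + 18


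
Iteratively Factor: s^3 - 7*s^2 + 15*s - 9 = (s - 3)*(s^2 - 4*s + 3) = (s - 3)^2*(s - 1)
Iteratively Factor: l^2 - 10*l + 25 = (l - 5)*(l - 5)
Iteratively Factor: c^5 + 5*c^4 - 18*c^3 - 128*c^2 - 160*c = (c + 2)*(c^4 + 3*c^3 - 24*c^2 - 80*c) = (c + 2)*(c + 4)*(c^3 - c^2 - 20*c) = (c - 5)*(c + 2)*(c + 4)*(c^2 + 4*c) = (c - 5)*(c + 2)*(c + 4)^2*(c)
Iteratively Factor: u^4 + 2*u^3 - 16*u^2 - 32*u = (u)*(u^3 + 2*u^2 - 16*u - 32) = u*(u + 2)*(u^2 - 16) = u*(u + 2)*(u + 4)*(u - 4)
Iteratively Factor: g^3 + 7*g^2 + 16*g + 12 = (g + 3)*(g^2 + 4*g + 4) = (g + 2)*(g + 3)*(g + 2)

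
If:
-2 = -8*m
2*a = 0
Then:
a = 0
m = 1/4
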